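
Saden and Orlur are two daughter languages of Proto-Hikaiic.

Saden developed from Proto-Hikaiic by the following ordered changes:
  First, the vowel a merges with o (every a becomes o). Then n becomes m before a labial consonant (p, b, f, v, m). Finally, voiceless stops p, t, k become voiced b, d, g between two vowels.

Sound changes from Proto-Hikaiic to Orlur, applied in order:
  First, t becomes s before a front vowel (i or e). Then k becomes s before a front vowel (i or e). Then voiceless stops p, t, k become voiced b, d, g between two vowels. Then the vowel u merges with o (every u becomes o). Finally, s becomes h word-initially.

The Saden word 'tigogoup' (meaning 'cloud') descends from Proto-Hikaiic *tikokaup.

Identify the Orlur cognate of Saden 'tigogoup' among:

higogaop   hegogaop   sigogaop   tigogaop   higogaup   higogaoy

higogaop

Orlur: start from *tikokaup.
  rule 1 (palatalisation): tikokaup → sikokaup
  rule 2: no change — sikokaup
  rule 3 (intervocalic voicing): sikokaup → sigogaup
  rule 4 (vowel merger): sigogaup → sigogaop
  rule 5 (debuccalisation): sigogaop → higogaop
  ⇒ Orlur higogaop
The other candidates each miss or misapply at least one Orlur change.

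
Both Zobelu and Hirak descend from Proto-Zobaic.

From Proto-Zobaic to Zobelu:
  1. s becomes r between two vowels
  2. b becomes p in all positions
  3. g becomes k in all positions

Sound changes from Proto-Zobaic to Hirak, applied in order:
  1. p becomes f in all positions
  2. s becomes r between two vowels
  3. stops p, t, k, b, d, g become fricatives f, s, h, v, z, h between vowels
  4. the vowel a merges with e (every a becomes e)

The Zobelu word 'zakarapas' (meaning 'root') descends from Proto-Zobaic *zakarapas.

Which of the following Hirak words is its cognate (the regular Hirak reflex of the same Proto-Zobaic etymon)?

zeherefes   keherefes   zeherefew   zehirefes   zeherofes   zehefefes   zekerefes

zeherefes

Hirak: start from *zakarapas.
  rule 1 (unconditioned shift): zakarapas → zakarafas
  rule 2: no change — zakarafas
  rule 3 (intervocalic lenition): zakarafas → zaharafas
  rule 4 (vowel merger): zaharafas → zeherefes
  ⇒ Hirak zeherefes
Only 'zeherefes' matches the regular Hirak development of *zakarapas.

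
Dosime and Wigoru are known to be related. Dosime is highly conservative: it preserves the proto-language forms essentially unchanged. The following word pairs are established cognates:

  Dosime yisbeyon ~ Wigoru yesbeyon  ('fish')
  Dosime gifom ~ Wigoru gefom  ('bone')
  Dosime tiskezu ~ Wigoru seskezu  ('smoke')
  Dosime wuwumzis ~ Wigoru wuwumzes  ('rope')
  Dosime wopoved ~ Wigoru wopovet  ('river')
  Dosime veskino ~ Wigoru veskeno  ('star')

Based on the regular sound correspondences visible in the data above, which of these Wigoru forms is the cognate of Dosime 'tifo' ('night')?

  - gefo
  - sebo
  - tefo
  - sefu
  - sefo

tiskezu ~ seskezu — Dosime t corresponds to Wigoru s word-initially before a front vowel.
gifom ~ gefom — Dosime i corresponds to Wigoru e after a consonant, before a labial obstruent.
Applying these to Dosime 'tifo':
  tifo → sifo   (t→s word-initially before a front vowel)
  sifo → sefo   (i→e after a consonant, before a labial obstruent)
So the Wigoru cognate is 'sefo'.

sefo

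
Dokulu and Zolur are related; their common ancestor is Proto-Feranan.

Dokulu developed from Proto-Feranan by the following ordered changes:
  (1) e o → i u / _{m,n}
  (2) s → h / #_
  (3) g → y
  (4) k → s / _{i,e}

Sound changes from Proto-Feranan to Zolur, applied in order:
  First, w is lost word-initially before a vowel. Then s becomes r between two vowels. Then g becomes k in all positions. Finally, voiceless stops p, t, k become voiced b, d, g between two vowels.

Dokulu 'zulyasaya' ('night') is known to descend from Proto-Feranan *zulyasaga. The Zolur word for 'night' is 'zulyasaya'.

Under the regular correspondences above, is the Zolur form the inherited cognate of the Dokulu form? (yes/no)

Derive the expected Zolur reflex of *zulyasaga:
Zolur: start from *zulyasaga.
  rule 1: no change — zulyasaga
  rule 2 (rhotacism): zulyasaga → zulyaraga
  rule 3 (unconditioned shift): zulyaraga → zulyaraka
  rule 4 (intervocalic voicing): zulyaraka → zulyaraga
  ⇒ Zolur zulyaraga
The regular Zolur reflex would be 'zulyaraga', but the attested form is 'zulyasaya'. The correspondence is irregular, so they are not cognates (the Zolur form has a different source).

no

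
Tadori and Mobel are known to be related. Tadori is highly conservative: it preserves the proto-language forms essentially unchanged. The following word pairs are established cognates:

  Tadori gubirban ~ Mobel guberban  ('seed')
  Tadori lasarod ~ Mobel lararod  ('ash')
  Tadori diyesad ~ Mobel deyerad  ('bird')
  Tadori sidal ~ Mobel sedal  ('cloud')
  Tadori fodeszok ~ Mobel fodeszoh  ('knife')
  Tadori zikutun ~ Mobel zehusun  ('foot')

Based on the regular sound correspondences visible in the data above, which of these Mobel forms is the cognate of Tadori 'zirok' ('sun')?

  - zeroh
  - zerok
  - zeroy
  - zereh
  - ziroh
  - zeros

gubirban ~ guberban — Tadori i corresponds to Mobel e after a consonant, before r.
fodeszok ~ fodeszoh — Tadori k corresponds to Mobel h word-finally.
Applying these to Tadori 'zirok':
  zirok → zerok   (i→e after a consonant, before r)
  zerok → zeroh   (k→h word-finally)
So the Mobel cognate is 'zeroh'.

zeroh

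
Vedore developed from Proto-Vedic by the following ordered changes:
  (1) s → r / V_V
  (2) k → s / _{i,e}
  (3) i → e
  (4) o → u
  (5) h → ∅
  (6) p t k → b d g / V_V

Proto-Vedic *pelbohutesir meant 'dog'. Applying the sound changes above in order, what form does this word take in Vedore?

pelbuuderer

Vedore: start from *pelbohutesir.
  rule 1 (rhotacism): pelbohutesir → pelbohuterir
  rule 2: no change — pelbohuterir
  rule 3 (vowel merger): pelbohuterir → pelbohuterer
  rule 4 (vowel merger): pelbohuterer → pelbuhuterer
  rule 5 (h-loss): pelbuhuterer → pelbuuterer
  rule 6 (intervocalic voicing): pelbuuterer → pelbuuderer
  ⇒ Vedore pelbuuderer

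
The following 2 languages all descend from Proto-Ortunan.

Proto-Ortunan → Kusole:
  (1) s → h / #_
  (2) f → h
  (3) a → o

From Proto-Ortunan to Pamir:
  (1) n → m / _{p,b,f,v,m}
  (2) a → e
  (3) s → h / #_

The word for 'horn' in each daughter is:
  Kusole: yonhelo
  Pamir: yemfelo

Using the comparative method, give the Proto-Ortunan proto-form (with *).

*yanfelo

Position 4: Kusole has h, Pamir has f. Pamir preserves f here (none of its changes turn any other segment into f), so the proto-segment is *f.
Position 2: Kusole has o, Pamir has e. Taking the neighbouring segments as reconstructed: Kusole o could go back to *a or *o; Pamir e could go back to *a or *e — the one source consistent with every daughter is *a.
Position 3: Kusole has n, Pamir has m. Kusole preserves n here (none of its changes turn any other segment into n), so the proto-segment is *n.
Verify the candidate proto-form against each daughter:
Kusole: *yanfelo
  yanfelo (rule 1 does not apply)
  yanfelo → yanhelo   [unconditioned shift]
  yanhelo → yonhelo   [vowel merger]
  giving Kusole yonhelo.
Pamir: *yanfelo > yamfelo > yemfelo  (by nasal place assimilation, vowel merger)
Only *yanfelo yields all of Kusole yonhelo, Pamir yemfelo.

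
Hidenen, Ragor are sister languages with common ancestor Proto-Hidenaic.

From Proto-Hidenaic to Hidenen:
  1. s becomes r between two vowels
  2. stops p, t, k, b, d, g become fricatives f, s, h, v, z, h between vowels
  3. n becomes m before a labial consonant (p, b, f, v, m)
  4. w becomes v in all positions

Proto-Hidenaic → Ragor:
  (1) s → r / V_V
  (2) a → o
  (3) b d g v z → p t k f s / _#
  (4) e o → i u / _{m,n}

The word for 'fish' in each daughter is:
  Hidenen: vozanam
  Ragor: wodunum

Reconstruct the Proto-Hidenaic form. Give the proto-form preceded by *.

*wodanam

Position 6: Hidenen has a, Ragor has u. Hidenen preserves a here (none of its changes turn any other segment into a), so the proto-segment is *a.
Position 4: Hidenen has a, Ragor has u. Hidenen preserves a here (none of its changes turn any other segment into a), so the proto-segment is *a.
Verify the candidate proto-form against each daughter:
Hidenen: start from *wodanam.
  rule 1: no change — wodanam
  rule 2 (intervocalic lenition): wodanam → wozanam
  rule 3: no change — wozanam
  rule 4 (unconditioned shift): wozanam → vozanam
  ⇒ Hidenen vozanam
Ragor: start from *wodanam.
  rule 1: no change — wodanam
  rule 2 (vowel merger): wodanam → wodonom
  rule 3: no change — wodonom
  rule 4 (pre-nasal raising): wodonom → wodunum
  ⇒ Ragor wodunum
No other proto-form is consistent with every reflex, so the reconstruction is *wodanam.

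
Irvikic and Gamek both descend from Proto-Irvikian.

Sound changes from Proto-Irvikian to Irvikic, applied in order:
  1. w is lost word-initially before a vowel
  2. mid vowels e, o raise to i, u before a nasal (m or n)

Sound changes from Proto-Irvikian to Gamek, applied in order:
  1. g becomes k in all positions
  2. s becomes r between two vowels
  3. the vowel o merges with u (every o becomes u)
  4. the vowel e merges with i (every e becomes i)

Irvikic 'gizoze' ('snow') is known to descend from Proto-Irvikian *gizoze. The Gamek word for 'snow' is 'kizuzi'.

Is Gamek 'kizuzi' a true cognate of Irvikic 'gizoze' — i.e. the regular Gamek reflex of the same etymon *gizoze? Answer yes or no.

Derive the expected Gamek reflex of *gizoze:
Gamek: *gizoze > kizoze > kizuze > kizuzi  (by unconditioned shift, vowel merger, vowel merger)
Gamek 'kizuzi' matches the regular reflex exactly, so the pair is cognate.

yes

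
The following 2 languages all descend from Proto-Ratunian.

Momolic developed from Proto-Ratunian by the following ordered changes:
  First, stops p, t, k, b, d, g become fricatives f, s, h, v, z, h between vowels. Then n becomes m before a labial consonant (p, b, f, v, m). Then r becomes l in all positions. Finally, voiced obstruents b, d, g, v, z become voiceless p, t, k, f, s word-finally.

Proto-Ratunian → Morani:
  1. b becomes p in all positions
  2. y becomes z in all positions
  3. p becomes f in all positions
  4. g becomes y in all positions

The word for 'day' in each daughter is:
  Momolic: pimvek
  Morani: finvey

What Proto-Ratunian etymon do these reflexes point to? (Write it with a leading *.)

Position 1: Momolic has p, Morani has f. Taking the neighbouring segments as reconstructed: Momolic p can only go back to *p; Morani f could go back to *p or *b or *f — the one source consistent with every daughter is *p.
Position 6: Momolic has k, Morani has y. In Morani, y can only continue *g, so the proto-segment is *g.
Position 3: Momolic has m, Morani has n. Morani preserves n here (none of its changes turn any other segment into n), so the proto-segment is *n.
This points to *pinveg. Verify forward in each daughter:
Momolic: *pinveg
  pinveg (rule 1 does not apply)
  pinveg → pimveg   [nasal place assimilation]
  pimveg (rule 3 does not apply)
  pimveg → pimvek   [final devoicing]
  giving Momolic pimvek.
Morani: start from *pinveg.
  rule 1: no change — pinveg
  rule 2: no change — pinveg
  rule 3 (unconditioned shift): pinveg → finveg
  rule 4 (unconditioned shift): finveg → finvey
  ⇒ Morani finvey
Only *pinveg yields all of Momolic pimvek, Morani finvey.

*pinveg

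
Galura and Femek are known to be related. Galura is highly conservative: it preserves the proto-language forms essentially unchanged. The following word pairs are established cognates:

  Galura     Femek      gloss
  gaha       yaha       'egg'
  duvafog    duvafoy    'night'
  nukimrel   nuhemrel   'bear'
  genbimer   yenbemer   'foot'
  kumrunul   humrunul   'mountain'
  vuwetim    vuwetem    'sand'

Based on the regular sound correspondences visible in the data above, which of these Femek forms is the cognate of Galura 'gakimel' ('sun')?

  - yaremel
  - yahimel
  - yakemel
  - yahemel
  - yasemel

gaha ~ yaha — Galura g corresponds to Femek y word-initially before a back vowel.
nukimrel ~ nuhemrel — Galura k corresponds to Femek h between vowels (before a front vowel).
nukimrel ~ nuhemrel, genbimer ~ yenbemer — Galura i corresponds to Femek e after a consonant, before a nasal.
Applying these to Galura 'gakimel':
  gakimel → yakimel   (g→y word-initially before a back vowel)
  yakimel → yahimel   (k→h between vowels (before a front vowel))
  yahimel → yahemel   (i→e after a consonant, before a nasal)
So the Femek cognate is 'yahemel'.

yahemel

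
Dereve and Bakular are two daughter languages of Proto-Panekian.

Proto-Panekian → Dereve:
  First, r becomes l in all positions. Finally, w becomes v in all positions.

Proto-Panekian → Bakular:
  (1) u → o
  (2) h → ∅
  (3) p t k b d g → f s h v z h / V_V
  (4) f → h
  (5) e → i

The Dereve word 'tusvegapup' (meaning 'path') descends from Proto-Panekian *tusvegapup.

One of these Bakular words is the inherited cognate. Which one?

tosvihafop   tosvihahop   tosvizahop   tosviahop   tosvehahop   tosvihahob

tosvihahop

Bakular: *tusvegapup
  tusvegapup → tosvegapop   [vowel merger]
  tosvegapop (rule 2 does not apply)
  tosvegapop → tosvehafop   [intervocalic lenition]
  tosvehafop → tosvehahop   [unconditioned shift]
  tosvehahop → tosvihahop   [vowel merger]
  giving Bakular tosvihahop.
Only 'tosvihahop' matches the regular Bakular development of *tusvegapup.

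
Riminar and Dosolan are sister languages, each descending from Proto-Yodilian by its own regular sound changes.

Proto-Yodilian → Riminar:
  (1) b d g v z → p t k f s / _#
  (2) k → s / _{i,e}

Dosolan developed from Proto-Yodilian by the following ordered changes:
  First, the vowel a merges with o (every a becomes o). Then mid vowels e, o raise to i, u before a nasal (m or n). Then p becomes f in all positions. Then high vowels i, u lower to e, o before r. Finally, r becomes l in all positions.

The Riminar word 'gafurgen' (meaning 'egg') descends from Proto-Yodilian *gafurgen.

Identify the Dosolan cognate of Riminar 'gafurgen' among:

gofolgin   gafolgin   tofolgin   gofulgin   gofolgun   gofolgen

gofolgin

Dosolan: *gafurgen > gofurgen > gofurgin > goforgin > gofolgin  (by vowel merger, pre-nasal raising, pre-rhotic lowering, unconditioned shift)
The other candidates each miss or misapply at least one Dosolan change.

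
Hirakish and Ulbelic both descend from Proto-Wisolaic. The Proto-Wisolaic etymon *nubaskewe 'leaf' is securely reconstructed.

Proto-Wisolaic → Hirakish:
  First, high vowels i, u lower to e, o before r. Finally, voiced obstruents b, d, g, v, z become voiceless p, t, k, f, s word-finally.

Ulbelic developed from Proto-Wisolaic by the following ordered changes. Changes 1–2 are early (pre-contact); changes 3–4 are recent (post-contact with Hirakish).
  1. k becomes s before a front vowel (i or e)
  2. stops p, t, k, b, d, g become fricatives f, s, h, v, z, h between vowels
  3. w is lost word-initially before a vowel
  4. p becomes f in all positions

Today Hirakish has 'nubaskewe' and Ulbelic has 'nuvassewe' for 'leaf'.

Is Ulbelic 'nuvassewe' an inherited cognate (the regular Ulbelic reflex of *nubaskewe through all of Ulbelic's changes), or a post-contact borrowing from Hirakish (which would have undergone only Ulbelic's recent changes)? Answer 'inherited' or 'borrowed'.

inherited

If inherited, *nubaskewe would pass through all of Ulbelic's changes:
Ulbelic: start from *nubaskewe.
  rule 1 (palatalisation): nubaskewe → nubassewe
  rule 2 (intervocalic lenition): nubassewe → nuvassewe
  rule 3: no change — nuvassewe
  rule 4: no change — nuvassewe
  ⇒ Ulbelic nuvassewe
If borrowed from Hirakish 'nubaskewe' after the early changes, it would undergo only the recent ones:
  rule 3 (glide loss): no change (nubaskewe)
  rule 4 (unconditioned shift): no change (nubaskewe)
  ⇒ as a loan: nubaskewe
Ulbelic 'nuvassewe' matches the inherited outcome exactly, so it is an inherited cognate, not a loan.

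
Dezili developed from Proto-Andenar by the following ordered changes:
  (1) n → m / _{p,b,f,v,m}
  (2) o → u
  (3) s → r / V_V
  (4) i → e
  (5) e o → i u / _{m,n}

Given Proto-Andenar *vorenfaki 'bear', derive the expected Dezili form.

vurimfake

Dezili: start from *vorenfaki.
  rule 1 (nasal place assimilation): vorenfaki → voremfaki
  rule 2 (vowel merger): voremfaki → vuremfaki
  rule 3: no change — vuremfaki
  rule 4 (vowel merger): vuremfaki → vuremfake
  rule 5 (pre-nasal raising): vuremfake → vurimfake
  ⇒ Dezili vurimfake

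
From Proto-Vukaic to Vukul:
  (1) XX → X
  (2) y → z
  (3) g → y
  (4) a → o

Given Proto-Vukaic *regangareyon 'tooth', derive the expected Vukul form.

Vukul: *regangareyon > regangarezon > reyanyarezon > reyonyorezon  (by unconditioned shift, unconditioned shift, vowel merger)

reyonyorezon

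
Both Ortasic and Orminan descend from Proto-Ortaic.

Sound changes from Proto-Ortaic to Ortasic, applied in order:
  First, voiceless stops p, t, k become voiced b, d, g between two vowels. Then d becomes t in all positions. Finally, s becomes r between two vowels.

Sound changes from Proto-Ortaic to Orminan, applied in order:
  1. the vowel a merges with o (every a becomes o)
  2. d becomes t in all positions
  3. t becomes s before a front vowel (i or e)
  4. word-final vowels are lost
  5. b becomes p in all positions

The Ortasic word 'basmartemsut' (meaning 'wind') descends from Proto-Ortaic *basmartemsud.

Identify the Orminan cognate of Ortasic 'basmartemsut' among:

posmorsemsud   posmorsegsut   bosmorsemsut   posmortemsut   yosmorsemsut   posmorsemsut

posmorsemsut

Orminan: start from *basmartemsud.
  rule 1 (vowel merger): basmartemsud → bosmortemsud
  rule 2 (unconditioned shift): bosmortemsud → bosmortemsut
  rule 3 (palatalisation): bosmortemsut → bosmorsemsut
  rule 4: no change — bosmorsemsut
  rule 5 (unconditioned shift): bosmorsemsut → posmorsemsut
  ⇒ Orminan posmorsemsut
The other candidates each miss or misapply at least one Orminan change.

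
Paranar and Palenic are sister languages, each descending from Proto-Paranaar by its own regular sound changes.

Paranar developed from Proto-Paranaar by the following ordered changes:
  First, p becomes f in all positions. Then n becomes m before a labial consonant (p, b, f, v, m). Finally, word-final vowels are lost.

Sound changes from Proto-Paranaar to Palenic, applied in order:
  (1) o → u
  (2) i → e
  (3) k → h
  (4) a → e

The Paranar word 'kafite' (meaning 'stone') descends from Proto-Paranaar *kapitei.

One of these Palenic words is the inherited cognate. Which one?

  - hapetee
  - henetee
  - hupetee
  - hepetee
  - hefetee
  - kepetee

hepetee

Palenic: *kapitei
  kapitei (rule 1 does not apply)
  kapitei → kapetee   [vowel merger]
  kapetee → hapetee   [unconditioned shift]
  hapetee → hepetee   [vowel merger]
  giving Palenic hepetee.
Among the options, 'hepetee' alone shows every Palenic change applied in order.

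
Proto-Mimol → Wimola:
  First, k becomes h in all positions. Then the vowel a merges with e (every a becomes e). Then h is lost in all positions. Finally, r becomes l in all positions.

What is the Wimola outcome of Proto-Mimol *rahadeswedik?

Wimola: *rahadeswedik
  rahadeswedik → rahadeswedih   [unconditioned shift]
  rahadeswedih → rehedeswedih   [vowel merger]
  rehedeswedih → reedeswedi   [h-loss]
  reedeswedi → leedeswedi   [unconditioned shift]
  giving Wimola leedeswedi.

leedeswedi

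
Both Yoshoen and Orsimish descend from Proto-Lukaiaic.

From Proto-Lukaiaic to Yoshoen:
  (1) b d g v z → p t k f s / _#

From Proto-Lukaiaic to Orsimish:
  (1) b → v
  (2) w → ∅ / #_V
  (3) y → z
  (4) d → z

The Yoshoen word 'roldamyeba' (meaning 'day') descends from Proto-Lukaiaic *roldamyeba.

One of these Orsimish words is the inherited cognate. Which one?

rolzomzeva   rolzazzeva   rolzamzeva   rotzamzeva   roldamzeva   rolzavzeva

Orsimish: *roldamyeba
  roldamyeba → roldamyeva   [unconditioned shift]
  roldamyeva (rule 2 does not apply)
  roldamyeva → roldamzeva   [unconditioned shift]
  roldamzeva → rolzamzeva   [unconditioned shift]
  giving Orsimish rolzamzeva.
The other candidates each miss or misapply at least one Orsimish change.

rolzamzeva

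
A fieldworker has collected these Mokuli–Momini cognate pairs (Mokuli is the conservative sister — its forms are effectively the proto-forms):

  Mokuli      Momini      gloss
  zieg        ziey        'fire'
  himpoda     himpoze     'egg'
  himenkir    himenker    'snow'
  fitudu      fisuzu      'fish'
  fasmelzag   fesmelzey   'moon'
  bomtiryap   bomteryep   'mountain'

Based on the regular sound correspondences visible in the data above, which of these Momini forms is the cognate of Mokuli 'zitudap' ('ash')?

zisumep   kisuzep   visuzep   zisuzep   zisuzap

fitudu ~ fisuzu — Mokuli t corresponds to Momini s between vowels (before a back vowel).
himpoda ~ himpoze — Mokuli d corresponds to Momini z between vowels (before a back vowel).
bomtiryap ~ bomteryep — Mokuli a corresponds to Momini e after a consonant, before a labial obstruent.
Applying these to Mokuli 'zitudap':
  zitudap → zisudap   (t→s between vowels (before a back vowel))
  zisudap → zisuzap   (d→z between vowels (before a back vowel))
  zisuzap → zisuzep   (a→e after a consonant, before a labial obstruent)
So the Momini cognate is 'zisuzep'.

zisuzep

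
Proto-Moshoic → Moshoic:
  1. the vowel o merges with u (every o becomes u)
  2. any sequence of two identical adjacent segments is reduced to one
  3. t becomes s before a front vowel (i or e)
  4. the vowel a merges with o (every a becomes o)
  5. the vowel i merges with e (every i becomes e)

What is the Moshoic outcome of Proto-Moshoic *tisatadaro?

Moshoic: *tisatadaro
  tisatadaro → tisatadaru   [vowel merger]
  tisatadaru (rule 2 does not apply)
  tisatadaru → sisatadaru   [palatalisation]
  sisatadaru → sisotodoru   [vowel merger]
  sisotodoru → sesotodoru   [vowel merger]
  giving Moshoic sesotodoru.

sesotodoru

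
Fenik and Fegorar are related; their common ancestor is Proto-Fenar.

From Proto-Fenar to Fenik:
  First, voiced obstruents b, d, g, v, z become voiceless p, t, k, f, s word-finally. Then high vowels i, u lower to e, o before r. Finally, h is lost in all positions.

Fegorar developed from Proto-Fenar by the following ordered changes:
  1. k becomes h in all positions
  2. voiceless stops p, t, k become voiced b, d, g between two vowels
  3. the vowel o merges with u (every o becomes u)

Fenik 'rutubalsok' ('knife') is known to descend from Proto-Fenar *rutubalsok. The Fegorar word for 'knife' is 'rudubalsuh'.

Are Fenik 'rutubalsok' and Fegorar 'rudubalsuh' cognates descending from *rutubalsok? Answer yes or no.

yes

Derive the expected Fegorar reflex of *rutubalsok:
Fegorar: *rutubalsok > rutubalsoh > rudubalsoh > rudubalsuh  (by unconditioned shift, intervocalic voicing, vowel merger)
Fegorar 'rudubalsuh' matches the regular reflex exactly, so the pair is cognate.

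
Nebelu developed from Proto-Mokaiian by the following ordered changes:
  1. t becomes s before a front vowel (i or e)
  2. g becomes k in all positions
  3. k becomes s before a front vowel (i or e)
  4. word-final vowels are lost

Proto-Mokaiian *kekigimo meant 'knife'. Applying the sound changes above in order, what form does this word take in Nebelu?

sesisim

Nebelu: *kekigimo > kekikimo > sesisimo > sesisim  (by unconditioned shift, palatalisation, apocope)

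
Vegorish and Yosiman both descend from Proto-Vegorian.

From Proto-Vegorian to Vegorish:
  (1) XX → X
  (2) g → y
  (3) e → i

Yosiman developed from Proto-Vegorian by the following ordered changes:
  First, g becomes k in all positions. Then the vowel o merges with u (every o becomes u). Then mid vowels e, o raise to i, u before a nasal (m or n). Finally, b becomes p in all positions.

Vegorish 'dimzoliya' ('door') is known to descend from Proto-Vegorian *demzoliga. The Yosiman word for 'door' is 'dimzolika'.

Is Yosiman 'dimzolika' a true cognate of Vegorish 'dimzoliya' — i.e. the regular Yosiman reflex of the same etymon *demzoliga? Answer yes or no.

Derive the expected Yosiman reflex of *demzoliga:
Yosiman: start from *demzoliga.
  rule 1 (unconditioned shift): demzoliga → demzolika
  rule 2 (vowel merger): demzolika → demzulika
  rule 3 (pre-nasal raising): demzulika → dimzulika
  rule 4: no change — dimzulika
  ⇒ Yosiman dimzulika
The regular Yosiman reflex would be 'dimzulika', but the attested form is 'dimzolika'. The correspondence is irregular, so they are not cognates (the Yosiman form has a different source).

no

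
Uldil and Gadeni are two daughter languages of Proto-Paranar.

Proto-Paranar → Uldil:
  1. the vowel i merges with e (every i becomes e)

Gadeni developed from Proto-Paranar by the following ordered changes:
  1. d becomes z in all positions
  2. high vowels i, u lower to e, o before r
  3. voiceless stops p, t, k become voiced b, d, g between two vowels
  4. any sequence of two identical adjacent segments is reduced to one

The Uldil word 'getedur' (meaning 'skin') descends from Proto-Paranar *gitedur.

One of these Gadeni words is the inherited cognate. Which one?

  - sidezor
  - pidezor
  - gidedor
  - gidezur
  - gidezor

Gadeni: start from *gitedur.
  rule 1 (unconditioned shift): gitedur → gitezur
  rule 2 (pre-rhotic lowering): gitezur → gitezor
  rule 3 (intervocalic voicing): gitezor → gidezor
  rule 4: no change — gidezor
  ⇒ Gadeni gidezor
Only 'gidezor' matches the regular Gadeni development of *gitedur.

gidezor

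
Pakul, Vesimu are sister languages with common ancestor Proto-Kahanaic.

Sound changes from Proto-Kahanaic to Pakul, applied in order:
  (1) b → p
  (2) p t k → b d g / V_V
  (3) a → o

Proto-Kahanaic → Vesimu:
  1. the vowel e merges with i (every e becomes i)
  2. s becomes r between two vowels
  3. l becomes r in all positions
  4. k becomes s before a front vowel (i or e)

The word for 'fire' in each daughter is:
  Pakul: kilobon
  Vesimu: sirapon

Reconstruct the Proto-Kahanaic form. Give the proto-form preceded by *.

*kilapon

Position 3: Pakul has l, Vesimu has r. Pakul preserves l here (none of its changes turn any other segment into l), so the proto-segment is *l.
Position 1: Pakul has k, Vesimu has s. Pakul preserves k here (none of its changes turn any other segment into k), so the proto-segment is *k.
This points to *kilapon. Verify forward in each daughter:
Pakul: *kilapon > kilabon > kilobon  (by intervocalic voicing, vowel merger)
Vesimu: start from *kilapon.
  rule 1: no change — kilapon
  rule 2: no change — kilapon
  rule 3 (unconditioned shift): kilapon → kirapon
  rule 4 (palatalisation): kirapon → sirapon
  ⇒ Vesimu sirapon
Only *kilapon yields all of Pakul kilobon, Vesimu sirapon.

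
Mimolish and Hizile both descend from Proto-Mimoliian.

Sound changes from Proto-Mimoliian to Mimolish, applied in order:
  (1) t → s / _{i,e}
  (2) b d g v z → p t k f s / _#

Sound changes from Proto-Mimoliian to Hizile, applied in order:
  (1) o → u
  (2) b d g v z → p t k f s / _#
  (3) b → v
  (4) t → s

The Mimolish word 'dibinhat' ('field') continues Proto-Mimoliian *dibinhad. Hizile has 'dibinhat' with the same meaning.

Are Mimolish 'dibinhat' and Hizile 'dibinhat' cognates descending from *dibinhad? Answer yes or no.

Derive the expected Hizile reflex of *dibinhad:
Hizile: *dibinhad > dibinhat > divinhat > divinhas  (by final devoicing, unconditioned shift, unconditioned shift)
The regular Hizile reflex would be 'divinhas', but the attested form is 'dibinhat'. The correspondence is irregular, so they are not cognates (the Hizile form has a different source).

no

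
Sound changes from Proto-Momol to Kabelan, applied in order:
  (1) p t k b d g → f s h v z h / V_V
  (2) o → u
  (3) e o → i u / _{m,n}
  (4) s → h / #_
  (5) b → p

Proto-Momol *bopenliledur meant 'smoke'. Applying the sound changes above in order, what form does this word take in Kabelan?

pufinlilezur

Kabelan: *bopenliledur > bofenlilezur > bufenlilezur > bufinlilezur > pufinlilezur  (by intervocalic lenition, vowel merger, pre-nasal raising, unconditioned shift)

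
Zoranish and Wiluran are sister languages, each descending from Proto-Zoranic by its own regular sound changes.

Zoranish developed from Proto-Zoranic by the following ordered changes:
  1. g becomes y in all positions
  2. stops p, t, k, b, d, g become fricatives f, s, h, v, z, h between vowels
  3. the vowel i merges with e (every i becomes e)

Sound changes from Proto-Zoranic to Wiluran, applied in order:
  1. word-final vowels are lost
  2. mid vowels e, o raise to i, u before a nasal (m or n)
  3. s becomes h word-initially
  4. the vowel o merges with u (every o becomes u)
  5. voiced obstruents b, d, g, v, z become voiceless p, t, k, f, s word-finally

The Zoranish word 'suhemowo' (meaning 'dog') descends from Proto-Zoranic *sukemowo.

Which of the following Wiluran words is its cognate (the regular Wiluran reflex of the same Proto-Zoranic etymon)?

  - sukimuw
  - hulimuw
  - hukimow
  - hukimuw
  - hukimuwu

Wiluran: *sukemowo > sukemow > sukimow > hukimow > hukimuw  (by apocope, pre-nasal raising, debuccalisation, vowel merger)
Among the options, 'hukimuw' alone shows every Wiluran change applied in order.

hukimuw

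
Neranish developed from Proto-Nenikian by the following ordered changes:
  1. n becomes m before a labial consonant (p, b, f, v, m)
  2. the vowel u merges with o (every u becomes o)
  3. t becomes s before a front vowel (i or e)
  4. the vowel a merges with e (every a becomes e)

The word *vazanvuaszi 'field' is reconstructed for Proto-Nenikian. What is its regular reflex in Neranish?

Neranish: *vazanvuaszi > vazamvuaszi > vazamvoaszi > vezemvoeszi  (by nasal place assimilation, vowel merger, vowel merger)

vezemvoeszi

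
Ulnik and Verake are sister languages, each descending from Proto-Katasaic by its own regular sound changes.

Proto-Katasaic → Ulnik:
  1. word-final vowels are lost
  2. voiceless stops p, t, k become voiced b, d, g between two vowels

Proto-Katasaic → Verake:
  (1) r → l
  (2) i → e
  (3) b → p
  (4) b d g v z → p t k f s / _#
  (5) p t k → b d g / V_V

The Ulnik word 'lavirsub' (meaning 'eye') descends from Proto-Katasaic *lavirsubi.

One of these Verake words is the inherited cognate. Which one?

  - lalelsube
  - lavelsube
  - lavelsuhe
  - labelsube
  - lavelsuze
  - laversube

lavelsube

Verake: *lavirsubi
  lavirsubi → lavilsubi   [unconditioned shift]
  lavilsubi → lavelsube   [vowel merger]
  lavelsube → lavelsupe   [unconditioned shift]
  lavelsupe (rule 4 does not apply)
  lavelsupe → lavelsube   [intervocalic voicing]
  giving Verake lavelsube.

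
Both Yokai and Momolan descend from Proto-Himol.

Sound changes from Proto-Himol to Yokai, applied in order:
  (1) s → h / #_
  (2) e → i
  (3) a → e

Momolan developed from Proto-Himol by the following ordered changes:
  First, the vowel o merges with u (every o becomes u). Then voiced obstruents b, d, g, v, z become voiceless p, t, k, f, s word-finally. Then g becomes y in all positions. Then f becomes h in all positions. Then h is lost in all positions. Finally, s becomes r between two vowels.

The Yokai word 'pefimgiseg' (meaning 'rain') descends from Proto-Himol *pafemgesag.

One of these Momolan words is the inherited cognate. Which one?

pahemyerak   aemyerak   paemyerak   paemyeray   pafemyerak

Momolan: start from *pafemgesag.
  rule 1: no change — pafemgesag
  rule 2 (final devoicing): pafemgesag → pafemgesak
  rule 3 (unconditioned shift): pafemgesak → pafemyesak
  rule 4 (unconditioned shift): pafemyesak → pahemyesak
  rule 5 (h-loss): pahemyesak → paemyesak
  rule 6 (rhotacism): paemyesak → paemyerak
  ⇒ Momolan paemyerak
Only 'paemyerak' matches the regular Momolan development of *pafemgesag.

paemyerak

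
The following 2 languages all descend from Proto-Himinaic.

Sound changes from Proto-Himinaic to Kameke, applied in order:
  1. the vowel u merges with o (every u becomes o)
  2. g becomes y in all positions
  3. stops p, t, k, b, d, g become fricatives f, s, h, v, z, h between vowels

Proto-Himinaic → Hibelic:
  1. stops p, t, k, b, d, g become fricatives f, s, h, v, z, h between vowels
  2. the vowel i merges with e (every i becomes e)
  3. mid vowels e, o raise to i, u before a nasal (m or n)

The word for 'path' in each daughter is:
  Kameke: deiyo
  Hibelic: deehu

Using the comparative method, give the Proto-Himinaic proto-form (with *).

*deigu

Position 3: Kameke has i, Hibelic has e. Kameke preserves i here (none of its changes turn any other segment into i), so the proto-segment is *i.
Position 4: Kameke has y, Hibelic has h. Taking the neighbouring segments as reconstructed: Kameke y could go back to *g or *y; Hibelic h could go back to *k or *g or *h — the one source consistent with every daughter is *g.
Position 5: Kameke has o, Hibelic has u. Taking the neighbouring segments as reconstructed: Kameke o could go back to *o or *u; Hibelic u can only go back to *u — the one source consistent with every daughter is *u.
Verify the candidate proto-form against each daughter:
Kameke: *deigu
  deigu → deigo   [vowel merger]
  deigo → deiyo   [unconditioned shift]
  deiyo (rule 3 does not apply)
  giving Kameke deiyo.
Hibelic: *deigu
  deigu → deihu   [intervocalic lenition]
  deihu → deehu   [vowel merger]
  deehu (rule 3 does not apply)
  giving Hibelic deehu.
Only *deigu yields all of Kameke deiyo, Hibelic deehu.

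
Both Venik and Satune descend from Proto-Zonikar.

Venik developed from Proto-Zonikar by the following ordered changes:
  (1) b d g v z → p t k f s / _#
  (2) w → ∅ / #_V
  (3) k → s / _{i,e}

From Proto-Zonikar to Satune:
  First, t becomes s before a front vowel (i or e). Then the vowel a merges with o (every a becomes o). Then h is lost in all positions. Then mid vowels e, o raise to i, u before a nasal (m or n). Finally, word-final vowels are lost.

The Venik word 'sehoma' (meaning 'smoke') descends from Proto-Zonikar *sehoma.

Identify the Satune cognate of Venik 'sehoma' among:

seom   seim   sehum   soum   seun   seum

seum

Satune: *sehoma
  sehoma (rule 1 does not apply)
  sehoma → sehomo   [vowel merger]
  sehomo → seomo   [h-loss]
  seomo → seumo   [pre-nasal raising]
  seumo → seum   [apocope]
  giving Satune seum.
Among the options, 'seum' alone shows every Satune change applied in order.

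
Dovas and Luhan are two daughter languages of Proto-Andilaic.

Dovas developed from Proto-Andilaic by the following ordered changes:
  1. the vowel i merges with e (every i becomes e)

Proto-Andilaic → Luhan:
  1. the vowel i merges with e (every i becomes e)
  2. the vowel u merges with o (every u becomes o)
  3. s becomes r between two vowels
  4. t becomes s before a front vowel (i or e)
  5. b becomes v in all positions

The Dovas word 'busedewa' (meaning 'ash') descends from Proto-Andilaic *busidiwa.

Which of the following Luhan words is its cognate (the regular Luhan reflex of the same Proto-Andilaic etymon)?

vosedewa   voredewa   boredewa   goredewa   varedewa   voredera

Luhan: *busidiwa
  busidiwa → busedewa   [vowel merger]
  busedewa → bosedewa   [vowel merger]
  bosedewa → boredewa   [rhotacism]
  boredewa (rule 4 does not apply)
  boredewa → voredewa   [unconditioned shift]
  giving Luhan voredewa.
The other candidates each miss or misapply at least one Luhan change.

voredewa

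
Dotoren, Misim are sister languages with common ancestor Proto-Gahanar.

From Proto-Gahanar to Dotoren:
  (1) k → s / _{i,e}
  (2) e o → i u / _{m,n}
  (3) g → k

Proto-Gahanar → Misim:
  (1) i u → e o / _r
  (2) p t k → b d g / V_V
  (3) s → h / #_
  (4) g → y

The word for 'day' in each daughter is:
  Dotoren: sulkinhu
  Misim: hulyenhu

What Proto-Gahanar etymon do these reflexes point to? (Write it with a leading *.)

*sulgenhu

Position 1: Dotoren has s, Misim has h. Taking the neighbouring segments as reconstructed: Dotoren s can only go back to *s; Misim h could go back to *s or *h — the one source consistent with every daughter is *s.
Position 4: Dotoren has k, Misim has y. Taking the neighbouring segments as reconstructed: Dotoren k can only go back to *g; Misim y could go back to *g or *y — the one source consistent with every daughter is *g.
Position 5: Dotoren has i, Misim has e. Taking the neighbouring segments as reconstructed: Dotoren i could go back to *e or *i; Misim e can only go back to *e — the one source consistent with every daughter is *e.
Verify the candidate proto-form against each daughter:
Dotoren: *sulgenhu
  sulgenhu (rule 1 does not apply)
  sulgenhu → sulginhu   [pre-nasal raising]
  sulginhu → sulkinhu   [unconditioned shift]
  giving Dotoren sulkinhu.
Misim: start from *sulgenhu.
  rule 1: no change — sulgenhu
  rule 2: no change — sulgenhu
  rule 3 (debuccalisation): sulgenhu → hulgenhu
  rule 4 (unconditioned shift): hulgenhu → hulyenhu
  ⇒ Misim hulyenhu
No other proto-form is consistent with every reflex, so the reconstruction is *sulgenhu.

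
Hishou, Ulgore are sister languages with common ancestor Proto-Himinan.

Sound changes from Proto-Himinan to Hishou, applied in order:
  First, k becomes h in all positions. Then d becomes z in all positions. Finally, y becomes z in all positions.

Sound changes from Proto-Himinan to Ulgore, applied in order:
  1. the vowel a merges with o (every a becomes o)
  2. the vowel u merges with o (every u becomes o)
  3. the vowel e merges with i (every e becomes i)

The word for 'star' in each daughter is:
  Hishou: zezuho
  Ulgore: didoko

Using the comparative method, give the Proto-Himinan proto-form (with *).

*deduko

Position 3: Hishou has z, Ulgore has d. Ulgore preserves d here (none of its changes turn any other segment into d), so the proto-segment is *d.
Position 4: Hishou has u, Ulgore has o. Hishou preserves u here (none of its changes turn any other segment into u), so the proto-segment is *u.
Position 5: Hishou has h, Ulgore has k. Ulgore preserves k here (none of its changes turn any other segment into k), so the proto-segment is *k.
Verify the candidate proto-form against each daughter:
Hishou: *deduko > deduho > zezuho  (by unconditioned shift, unconditioned shift)
Ulgore: *deduko
  deduko (rule 1 does not apply)
  deduko → dedoko   [vowel merger]
  dedoko → didoko   [vowel merger]
  giving Ulgore didoko.
*deduko is the unique common source.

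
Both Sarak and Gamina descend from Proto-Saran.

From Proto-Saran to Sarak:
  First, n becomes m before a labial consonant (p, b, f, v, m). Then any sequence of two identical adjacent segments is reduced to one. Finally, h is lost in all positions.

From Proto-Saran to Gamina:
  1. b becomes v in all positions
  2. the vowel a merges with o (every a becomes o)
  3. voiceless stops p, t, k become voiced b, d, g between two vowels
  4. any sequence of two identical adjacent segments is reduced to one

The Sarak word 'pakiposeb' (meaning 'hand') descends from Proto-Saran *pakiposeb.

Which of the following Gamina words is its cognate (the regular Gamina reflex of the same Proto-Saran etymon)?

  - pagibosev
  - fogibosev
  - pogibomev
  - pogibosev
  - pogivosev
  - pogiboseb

pogibosev

Gamina: start from *pakiposeb.
  rule 1 (unconditioned shift): pakiposeb → pakiposev
  rule 2 (vowel merger): pakiposev → pokiposev
  rule 3 (intervocalic voicing): pokiposev → pogibosev
  rule 4: no change — pogibosev
  ⇒ Gamina pogibosev
Among the options, 'pogibosev' alone shows every Gamina change applied in order.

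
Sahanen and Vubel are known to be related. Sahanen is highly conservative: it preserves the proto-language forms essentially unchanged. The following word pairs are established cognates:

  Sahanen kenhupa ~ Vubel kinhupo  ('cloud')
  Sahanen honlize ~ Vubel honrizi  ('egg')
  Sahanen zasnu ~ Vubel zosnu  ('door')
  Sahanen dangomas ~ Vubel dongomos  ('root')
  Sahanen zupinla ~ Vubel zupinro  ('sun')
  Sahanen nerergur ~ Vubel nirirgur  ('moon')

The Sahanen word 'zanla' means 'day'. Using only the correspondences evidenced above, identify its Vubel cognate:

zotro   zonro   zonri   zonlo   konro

zonro

dangomas ~ dongomos — Sahanen a corresponds to Vubel o after a consonant, before a nasal.
zupinla ~ zupinro — Sahanen l corresponds to Vubel r after a consonant, before a back vowel.
kenhupa ~ kinhupo, zupinla ~ zupinro — Sahanen a corresponds to Vubel o word-finally.
Applying these to Sahanen 'zanla':
  zanla → zonla   (a→o after a consonant, before a nasal)
  zonla → zonra   (l→r after a consonant, before a back vowel)
  zonra → zonro   (a→o word-finally)
So the Vubel cognate is 'zonro'.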